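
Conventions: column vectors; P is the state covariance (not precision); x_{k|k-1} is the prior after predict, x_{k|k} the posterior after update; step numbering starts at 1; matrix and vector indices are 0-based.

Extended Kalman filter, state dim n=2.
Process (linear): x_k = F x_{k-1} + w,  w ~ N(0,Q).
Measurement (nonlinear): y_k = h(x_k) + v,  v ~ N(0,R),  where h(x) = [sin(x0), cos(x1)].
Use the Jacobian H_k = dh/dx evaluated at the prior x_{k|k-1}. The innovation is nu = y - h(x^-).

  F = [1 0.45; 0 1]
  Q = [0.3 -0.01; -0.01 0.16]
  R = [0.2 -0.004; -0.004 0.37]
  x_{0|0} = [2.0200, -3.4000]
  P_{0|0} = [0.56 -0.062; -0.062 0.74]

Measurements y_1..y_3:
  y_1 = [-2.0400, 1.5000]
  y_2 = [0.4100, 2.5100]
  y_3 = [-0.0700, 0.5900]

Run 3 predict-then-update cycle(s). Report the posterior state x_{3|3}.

step 1: x^-=[0.4900, -3.4000]  P^-=[0.9541 0.2610; 0.2610 0.9000]  H_jac=[0.8823 0.0000; 0.0000 -0.2555]  S=[0.9427 -0.0628; -0.0628 0.4288]  K=[0.8913 -0.0249; 0.2106 -0.5055]  nu=[-2.5106, 2.4668]  x^+=[-1.8091, -5.1757]  P^+=[0.2021 0.0500; 0.0500 0.7352]
step 2: x^-=[-4.1381, -5.1757]  P^-=[0.6960 0.3709; 0.3709 0.8952]  H_jac=[-0.5432 0.0000; 0.0000 -0.8946]  S=[0.4054 0.1762; 0.1762 1.0864]  K=[-0.8606 -0.1658; -0.1899 -0.7063]  nu=[-0.4296, 2.0631]  x^+=[-4.1105, -6.5514]  P^+=[0.3156 0.0647; 0.0647 0.2913]
step 3: x^-=[-7.0586, -6.5514]  P^-=[0.7329 0.1858; 0.1858 0.4513]  H_jac=[0.7142 0.0000; 0.0000 0.2650]  S=[0.5738 0.0312; 0.0312 0.4017]  K=[0.9094 0.0520; 0.2160 0.2809]  nu=[0.6300, -0.3743]  x^+=[-6.5052, -6.5204]  P^+=[0.2544 0.0589; 0.0589 0.3890]

x_post = [-6.5052, -6.5204]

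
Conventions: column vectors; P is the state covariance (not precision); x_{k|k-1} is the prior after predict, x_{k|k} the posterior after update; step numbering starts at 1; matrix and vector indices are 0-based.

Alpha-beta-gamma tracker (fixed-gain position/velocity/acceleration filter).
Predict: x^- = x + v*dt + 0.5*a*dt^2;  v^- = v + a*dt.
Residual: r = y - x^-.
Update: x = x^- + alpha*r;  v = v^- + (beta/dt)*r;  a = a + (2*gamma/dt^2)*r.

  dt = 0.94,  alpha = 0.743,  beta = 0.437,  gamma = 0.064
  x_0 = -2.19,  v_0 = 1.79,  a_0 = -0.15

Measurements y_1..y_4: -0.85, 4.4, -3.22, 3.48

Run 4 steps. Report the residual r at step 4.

step 1: x_pred=-0.5737  r=-0.2763  x^+=-0.7790  v^+=1.5205  a^+=-0.1900
step 2: x_pred=0.5664  r=3.8336  x^+=3.4148  v^+=3.1241  a^+=0.3653
step 3: x_pred=6.5128  r=-9.7328  x^+=-0.7187  v^+=-1.0572  a^+=-1.0446
step 4: x_pred=-2.1739  r=5.6539  x^+=2.0269  v^+=0.5894  a^+=-0.2256

resid = 5.6539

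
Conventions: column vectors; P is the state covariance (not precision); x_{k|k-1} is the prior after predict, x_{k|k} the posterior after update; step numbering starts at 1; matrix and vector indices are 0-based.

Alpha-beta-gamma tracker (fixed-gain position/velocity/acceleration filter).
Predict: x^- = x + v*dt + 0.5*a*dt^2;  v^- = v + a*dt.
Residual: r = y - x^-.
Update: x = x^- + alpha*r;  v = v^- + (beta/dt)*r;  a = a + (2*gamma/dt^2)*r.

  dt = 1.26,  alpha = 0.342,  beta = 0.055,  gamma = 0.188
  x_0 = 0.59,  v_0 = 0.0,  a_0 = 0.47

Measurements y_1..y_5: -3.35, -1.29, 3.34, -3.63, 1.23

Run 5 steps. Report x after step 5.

x_post = -1.4103

step 1: x_pred=0.9631  r=-4.3131  x^+=-0.5120  v^+=0.4039  a^+=-0.5515
step 2: x_pred=-0.4408  r=-0.8492  x^+=-0.7312  v^+=-0.3280  a^+=-0.7526
step 3: x_pred=-1.7420  r=5.0820  x^+=-0.0039  v^+=-1.0545  a^+=0.4510
step 4: x_pred=-0.9746  r=-2.6554  x^+=-1.8827  v^+=-0.6022  a^+=-0.1779
step 5: x_pred=-2.7827  r=4.0127  x^+=-1.4103  v^+=-0.6512  a^+=0.7724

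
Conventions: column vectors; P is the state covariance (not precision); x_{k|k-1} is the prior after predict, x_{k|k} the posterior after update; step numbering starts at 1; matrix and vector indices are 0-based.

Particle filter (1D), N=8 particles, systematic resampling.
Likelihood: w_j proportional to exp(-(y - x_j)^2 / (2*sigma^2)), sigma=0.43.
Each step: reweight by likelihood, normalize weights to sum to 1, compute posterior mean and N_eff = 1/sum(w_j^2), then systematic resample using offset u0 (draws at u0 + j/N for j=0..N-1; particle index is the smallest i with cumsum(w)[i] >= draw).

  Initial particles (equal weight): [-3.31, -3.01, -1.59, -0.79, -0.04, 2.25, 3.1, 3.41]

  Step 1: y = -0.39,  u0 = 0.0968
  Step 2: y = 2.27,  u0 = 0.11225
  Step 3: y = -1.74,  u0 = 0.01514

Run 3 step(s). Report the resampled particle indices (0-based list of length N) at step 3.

step 1: w=[0.0000, 0.0000, 0.0147, 0.4677, 0.5176, 0.0000, 0.0000, 0.0000]  mean=-0.4135  Neff=2.0539  idx=[3, 3, 3, 3, 4, 4, 4, 4]
step 2: w=[0.0000, 0.0000, 0.0000, 0.0000, 0.2500, 0.2500, 0.2500, 0.2500]  mean=-0.0400  Neff=4.0001  idx=[4, 4, 5, 5, 6, 6, 7, 7]
step 3: w=[0.1250, 0.1250, 0.1250, 0.1250, 0.1250, 0.1250, 0.1250, 0.1250]  mean=-0.0400  Neff=8.0000  idx=[0, 1, 2, 3, 4, 5, 6, 7]

resampled_idx = [0, 1, 2, 3, 4, 5, 6, 7]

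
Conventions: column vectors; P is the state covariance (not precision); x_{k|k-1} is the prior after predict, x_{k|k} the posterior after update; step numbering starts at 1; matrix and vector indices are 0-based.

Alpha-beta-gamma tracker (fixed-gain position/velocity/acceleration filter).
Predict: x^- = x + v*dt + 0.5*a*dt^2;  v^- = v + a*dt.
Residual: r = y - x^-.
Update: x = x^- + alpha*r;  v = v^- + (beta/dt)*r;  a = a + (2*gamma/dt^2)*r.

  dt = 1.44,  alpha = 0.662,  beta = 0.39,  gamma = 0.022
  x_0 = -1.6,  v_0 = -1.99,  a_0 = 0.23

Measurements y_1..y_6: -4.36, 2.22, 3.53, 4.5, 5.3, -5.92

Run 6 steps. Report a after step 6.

a_post = 0.0104

step 1: x_pred=-4.2271  r=-0.1329  x^+=-4.3151  v^+=-1.6948  a^+=0.2272
step 2: x_pred=-6.5200  r=8.7400  x^+=-0.7341  v^+=0.9995  a^+=0.4126
step 3: x_pred=1.1329  r=2.3971  x^+=2.7198  v^+=2.2429  a^+=0.4635
step 4: x_pred=6.4301  r=-1.9301  x^+=5.1524  v^+=2.3876  a^+=0.4225
step 5: x_pred=9.0286  r=-3.7286  x^+=6.5603  v^+=1.9862  a^+=0.3434
step 6: x_pred=9.7765  r=-15.6965  x^+=-0.6146  v^+=-1.7704  a^+=0.0104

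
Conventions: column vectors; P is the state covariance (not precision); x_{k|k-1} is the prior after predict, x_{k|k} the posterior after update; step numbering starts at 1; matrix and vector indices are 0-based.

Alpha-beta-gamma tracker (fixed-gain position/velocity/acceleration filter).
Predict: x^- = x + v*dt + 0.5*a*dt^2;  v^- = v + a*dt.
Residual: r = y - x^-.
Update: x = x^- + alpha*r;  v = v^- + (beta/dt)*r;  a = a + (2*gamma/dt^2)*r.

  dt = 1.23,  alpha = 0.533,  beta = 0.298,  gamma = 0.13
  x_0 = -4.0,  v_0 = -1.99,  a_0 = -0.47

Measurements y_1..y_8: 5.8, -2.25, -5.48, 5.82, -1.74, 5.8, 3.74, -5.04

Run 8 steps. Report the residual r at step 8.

resid = -10.4770

step 1: x_pred=-6.8032  r=12.6032  x^+=-0.0857  v^+=0.4854  a^+=1.6959
step 2: x_pred=1.7942  r=-4.0442  x^+=-0.3614  v^+=1.5916  a^+=1.0009
step 3: x_pred=2.3534  r=-7.8334  x^+=-1.8218  v^+=0.9248  a^+=-0.3453
step 4: x_pred=-0.9455  r=6.7655  x^+=2.6605  v^+=2.1392  a^+=0.8174
step 5: x_pred=5.9101  r=-7.6501  x^+=1.8326  v^+=1.2912  a^+=-0.4973
step 6: x_pred=3.0446  r=2.7554  x^+=4.5132  v^+=1.3471  a^+=-0.0238
step 7: x_pred=6.1521  r=-2.4121  x^+=4.8664  v^+=0.7334  a^+=-0.4383
step 8: x_pred=5.4370  r=-10.4770  x^+=-0.1473  v^+=-2.3441  a^+=-2.2388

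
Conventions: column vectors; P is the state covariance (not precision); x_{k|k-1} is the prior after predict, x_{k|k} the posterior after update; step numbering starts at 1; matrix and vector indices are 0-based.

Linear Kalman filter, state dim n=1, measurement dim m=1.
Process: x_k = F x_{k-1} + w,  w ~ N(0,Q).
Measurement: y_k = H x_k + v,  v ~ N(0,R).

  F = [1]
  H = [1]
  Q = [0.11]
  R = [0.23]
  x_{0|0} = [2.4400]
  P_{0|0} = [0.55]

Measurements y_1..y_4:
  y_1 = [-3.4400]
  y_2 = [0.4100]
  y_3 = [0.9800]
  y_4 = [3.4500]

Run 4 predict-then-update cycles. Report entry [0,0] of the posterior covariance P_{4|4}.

P_post[0,0] = 0.1141

step 1: x^-=[2.4400]  P^-=[0.6600]  S=[0.8900]  K=[0.7416]  nu=[-5.8800]  x^+=[-1.9204]  P^+=[0.1706]
step 2: x^-=[-1.9204]  P^-=[0.2806]  S=[0.5106]  K=[0.5495]  nu=[2.3304]  x^+=[-0.6398]  P^+=[0.1264]
step 3: x^-=[-0.6398]  P^-=[0.2364]  S=[0.4664]  K=[0.5068]  nu=[1.6198]  x^+=[0.1812]  P^+=[0.1166]
step 4: x^-=[0.1812]  P^-=[0.2266]  S=[0.4566]  K=[0.4962]  nu=[3.2688]  x^+=[1.8033]  P^+=[0.1141]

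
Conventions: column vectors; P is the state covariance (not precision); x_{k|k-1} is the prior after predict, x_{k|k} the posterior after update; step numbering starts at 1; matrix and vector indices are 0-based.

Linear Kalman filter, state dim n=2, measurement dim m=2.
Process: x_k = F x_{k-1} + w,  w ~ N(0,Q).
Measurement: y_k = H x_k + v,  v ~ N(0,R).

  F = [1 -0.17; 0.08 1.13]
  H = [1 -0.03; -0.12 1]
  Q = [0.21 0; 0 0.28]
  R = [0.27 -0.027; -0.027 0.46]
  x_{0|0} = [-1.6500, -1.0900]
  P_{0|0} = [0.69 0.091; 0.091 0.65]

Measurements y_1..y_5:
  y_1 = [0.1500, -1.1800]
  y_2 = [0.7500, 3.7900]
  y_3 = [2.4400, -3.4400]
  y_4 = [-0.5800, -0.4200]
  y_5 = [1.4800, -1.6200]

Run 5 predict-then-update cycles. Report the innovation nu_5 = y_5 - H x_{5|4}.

innov = [0.9863, -0.8604]

step 1: x^-=[-1.4647, -1.3637]  P^-=[0.8878 0.0319; 0.0319 1.1309]  S=[1.1569 -0.1354; -0.1354 1.5960]  K=[0.7687 0.0185; 0.0817 0.7131]  nu=[1.5738, 0.0079]  x^+=[-0.2547, -1.2294]  P^+=[0.2074 0.0126; 0.0126 0.3273]
step 2: x^-=[-0.0457, -1.4096]  P^-=[0.4226 -0.0322; -0.0322 0.7016]  S=[0.6952 -0.1311; -0.1311 1.1754]  K=[0.6088 -0.0026; 0.0374 0.6043]  nu=[0.7534, 5.1941]  x^+=[0.3993, 1.7576]  P^+=[0.1645 0.0021; 0.0021 0.2772]
step 3: x^-=[0.1005, 2.0180]  P^-=[0.3818 -0.0378; -0.0378 0.6354]  S=[0.6547 -0.1298; -0.1298 1.1100]  K=[0.5836 -0.0071; 0.0281 0.5798]  nu=[2.4001, -5.4460]  x^+=[1.5396, -1.0722]  P^+=[0.1578 -0.0001; -0.0001 0.2660]
step 4: x^-=[1.7218, -1.0884]  P^-=[0.3755 -0.0386; -0.0386 0.6206]  S=[0.6483 -0.1294; -0.1294 1.0953]  K=[0.5793 -0.0079; 0.0263 0.5740]  nu=[-2.3345, 0.8751]  x^+=[0.3625, -0.6477]  P^+=[0.1566 -0.0005; -0.0005 0.2633]
step 5: x^-=[0.4726, -0.7029]  P^-=[0.3744 -0.0386; -0.0386 0.6171]  S=[0.6473 -0.1292; -0.1292 1.0917]  K=[0.5786 -0.0080; 0.0260 0.5725]  nu=[0.9863, -0.8604]  x^+=[1.0502, -1.1698]  P^+=[0.1564 -0.0006; -0.0006 0.2626]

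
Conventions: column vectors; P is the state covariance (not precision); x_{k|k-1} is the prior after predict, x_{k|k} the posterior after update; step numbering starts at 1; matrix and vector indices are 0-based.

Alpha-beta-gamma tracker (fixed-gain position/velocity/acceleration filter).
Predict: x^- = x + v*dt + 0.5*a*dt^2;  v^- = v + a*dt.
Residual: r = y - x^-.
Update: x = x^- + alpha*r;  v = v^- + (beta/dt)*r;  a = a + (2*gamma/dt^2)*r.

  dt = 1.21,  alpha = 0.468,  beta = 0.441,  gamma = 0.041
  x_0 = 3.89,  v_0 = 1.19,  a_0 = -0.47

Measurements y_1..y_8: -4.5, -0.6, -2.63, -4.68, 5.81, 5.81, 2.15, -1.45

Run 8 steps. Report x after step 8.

step 1: x_pred=4.9858  r=-9.4858  x^+=0.5465  v^+=-2.8359  a^+=-1.0013
step 2: x_pred=-3.6180  r=3.0180  x^+=-2.2056  v^+=-2.9475  a^+=-0.8322
step 3: x_pred=-6.3813  r=3.7513  x^+=-4.6257  v^+=-2.5873  a^+=-0.6221
step 4: x_pred=-8.2118  r=3.5318  x^+=-6.5589  v^+=-2.0529  a^+=-0.4243
step 5: x_pred=-9.3536  r=15.1636  x^+=-2.2570  v^+=2.9602  a^+=0.4249
step 6: x_pred=1.6359  r=4.1741  x^+=3.5894  v^+=4.9957  a^+=0.6587
step 7: x_pred=10.1164  r=-7.9664  x^+=6.3881  v^+=2.8893  a^+=0.2125
step 8: x_pred=10.0397  r=-11.4897  x^+=4.6625  v^+=-1.0411  a^+=-0.4310

x_post = 4.6625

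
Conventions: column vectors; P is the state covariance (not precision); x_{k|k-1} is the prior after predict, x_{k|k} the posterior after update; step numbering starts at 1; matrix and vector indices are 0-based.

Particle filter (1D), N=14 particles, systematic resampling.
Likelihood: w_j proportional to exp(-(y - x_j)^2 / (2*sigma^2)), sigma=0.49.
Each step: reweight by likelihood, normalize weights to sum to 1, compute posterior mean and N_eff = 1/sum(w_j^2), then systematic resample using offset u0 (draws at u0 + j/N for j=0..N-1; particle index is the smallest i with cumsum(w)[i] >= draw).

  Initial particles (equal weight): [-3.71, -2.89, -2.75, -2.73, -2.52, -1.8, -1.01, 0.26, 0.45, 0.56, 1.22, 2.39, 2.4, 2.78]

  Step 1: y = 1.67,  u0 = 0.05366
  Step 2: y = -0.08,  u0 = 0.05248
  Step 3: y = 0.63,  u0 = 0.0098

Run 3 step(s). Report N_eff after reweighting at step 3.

step 1: w=[0.0000, 0.0000, 0.0000, 0.0000, 0.0000, 0.0000, 0.0000, 0.0103, 0.0293, 0.0499, 0.4259, 0.2206, 0.2140, 0.0499]  mean=1.7432  Neff=3.5481  idx=[9, 10, 10, 10, 10, 10, 10, 11, 11, 11, 12, 12, 12, 13]
step 2: w=[0.7057, 0.0490, 0.0490, 0.0490, 0.0490, 0.0490, 0.0490, 0.0000, 0.0000, 0.0000, 0.0000, 0.0000, 0.0000, 0.0000]  mean=0.7543  Neff=1.9515  idx=[0, 0, 0, 0, 0, 0, 0, 0, 0, 0, 2, 3, 5, 6]
step 3: w=[0.0836, 0.0836, 0.0836, 0.0836, 0.0836, 0.0836, 0.0836, 0.0836, 0.0836, 0.0836, 0.0409, 0.0409, 0.0409, 0.0409]  mean=0.6680  Neff=13.0481  idx=[0, 0, 1, 2, 3, 4, 5, 6, 6, 7, 8, 9, 10, 12]

N_eff = 13.0481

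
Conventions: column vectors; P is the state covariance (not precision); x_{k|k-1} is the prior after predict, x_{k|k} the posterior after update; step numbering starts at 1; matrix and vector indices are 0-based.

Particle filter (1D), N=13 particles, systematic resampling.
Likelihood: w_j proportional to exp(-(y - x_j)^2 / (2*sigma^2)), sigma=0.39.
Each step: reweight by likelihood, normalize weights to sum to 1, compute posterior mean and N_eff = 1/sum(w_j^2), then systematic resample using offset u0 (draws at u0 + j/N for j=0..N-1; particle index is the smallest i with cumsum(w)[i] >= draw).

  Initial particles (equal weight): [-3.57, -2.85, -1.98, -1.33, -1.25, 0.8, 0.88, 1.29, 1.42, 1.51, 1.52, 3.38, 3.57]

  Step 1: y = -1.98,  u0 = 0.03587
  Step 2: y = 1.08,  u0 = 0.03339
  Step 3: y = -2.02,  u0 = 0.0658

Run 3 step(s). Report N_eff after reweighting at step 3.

N_eff = 12.5383

step 1: w=[0.0002, 0.0551, 0.6640, 0.1656, 0.1152, 0.0000, 0.0000, 0.0000, 0.0000, 0.0000, 0.0000, 0.0000, 0.0000]  mean=-1.8366  Neff=2.0637  idx=[1, 2, 2, 2, 2, 2, 2, 2, 2, 3, 3, 3, 4]
step 2: w=[0.0000, 0.0000, 0.0000, 0.0000, 0.0000, 0.0000, 0.0000, 0.0000, 0.0000, 0.1544, 0.1544, 0.1544, 0.5369]  mean=-1.2871  Neff=2.7797  idx=[9, 9, 10, 10, 11, 11, 12, 12, 12, 12, 12, 12, 12]
step 3: w=[0.0929, 0.0929, 0.0929, 0.0929, 0.0929, 0.0929, 0.0633, 0.0633, 0.0633, 0.0633, 0.0633, 0.0633, 0.0633]  mean=-1.2946  Neff=12.5383  idx=[0, 1, 2, 3, 4, 4, 5, 6, 7, 9, 10, 11, 12]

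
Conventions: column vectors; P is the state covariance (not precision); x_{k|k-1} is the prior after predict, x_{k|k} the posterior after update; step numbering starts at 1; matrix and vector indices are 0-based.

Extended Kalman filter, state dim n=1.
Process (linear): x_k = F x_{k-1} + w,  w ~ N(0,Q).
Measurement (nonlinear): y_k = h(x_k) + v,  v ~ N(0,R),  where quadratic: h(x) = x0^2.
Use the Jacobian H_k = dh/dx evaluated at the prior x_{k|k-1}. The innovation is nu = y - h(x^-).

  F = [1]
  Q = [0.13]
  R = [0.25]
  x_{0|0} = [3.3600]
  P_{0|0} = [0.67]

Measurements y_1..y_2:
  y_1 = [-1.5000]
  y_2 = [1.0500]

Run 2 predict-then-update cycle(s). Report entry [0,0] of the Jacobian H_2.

H_jac[0,0] = 2.9397

step 1: x^-=[3.3600]  P^-=[0.8000]  H_jac=[6.7200]  S=[36.3767]  K=[0.1478]  nu=[-12.7896]  x^+=[1.4699]  P^+=[0.0055]
step 2: x^-=[1.4699]  P^-=[0.1355]  H_jac=[2.9397]  S=[1.4210]  K=[0.2803]  nu=[-1.1105]  x^+=[1.1586]  P^+=[0.0238]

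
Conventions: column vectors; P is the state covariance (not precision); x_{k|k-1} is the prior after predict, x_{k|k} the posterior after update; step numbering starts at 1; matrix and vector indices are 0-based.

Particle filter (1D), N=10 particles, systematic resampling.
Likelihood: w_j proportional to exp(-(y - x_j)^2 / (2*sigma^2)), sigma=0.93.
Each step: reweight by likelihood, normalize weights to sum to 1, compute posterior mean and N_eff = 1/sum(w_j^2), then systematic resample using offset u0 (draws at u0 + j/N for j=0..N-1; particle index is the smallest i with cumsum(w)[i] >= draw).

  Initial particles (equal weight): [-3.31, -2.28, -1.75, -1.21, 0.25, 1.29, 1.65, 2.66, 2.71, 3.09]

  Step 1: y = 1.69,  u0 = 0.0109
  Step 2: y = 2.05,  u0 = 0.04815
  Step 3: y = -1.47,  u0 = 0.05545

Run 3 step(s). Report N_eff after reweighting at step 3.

step 1: w=[0.0000, 0.0000, 0.0003, 0.0021, 0.0821, 0.2483, 0.2721, 0.1581, 0.1493, 0.0877]  mean=1.8827  Neff=5.0659  idx=[4, 5, 5, 5, 6, 6, 7, 7, 8, 8]
step 2: w=[0.0211, 0.0982, 0.0982, 0.0982, 0.1250, 0.1250, 0.1106, 0.1106, 0.1066, 0.1066]  mean=1.9638  Neff=9.2763  idx=[1, 2, 3, 4, 5, 5, 6, 7, 8, 9]
step 3: w=[0.2566, 0.2566, 0.2566, 0.0755, 0.0755, 0.0755, 0.0011, 0.0011, 0.0009, 0.0009]  mean=1.3769  Neff=4.6606  idx=[0, 0, 0, 1, 1, 2, 2, 2, 4, 5]

N_eff = 4.6606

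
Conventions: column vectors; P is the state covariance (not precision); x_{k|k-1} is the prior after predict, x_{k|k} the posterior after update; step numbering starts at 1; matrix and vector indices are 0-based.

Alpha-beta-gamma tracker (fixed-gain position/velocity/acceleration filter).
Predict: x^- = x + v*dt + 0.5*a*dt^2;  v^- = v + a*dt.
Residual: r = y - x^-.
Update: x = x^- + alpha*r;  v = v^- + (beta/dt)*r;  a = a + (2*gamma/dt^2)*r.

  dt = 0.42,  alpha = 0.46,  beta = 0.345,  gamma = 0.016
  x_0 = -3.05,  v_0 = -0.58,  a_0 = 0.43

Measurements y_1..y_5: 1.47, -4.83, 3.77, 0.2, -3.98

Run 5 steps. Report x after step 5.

step 1: x_pred=-3.2557  r=4.7257  x^+=-1.0819  v^+=3.4824  a^+=1.2873
step 2: x_pred=0.4943  r=-5.3243  x^+=-1.9549  v^+=-0.3505  a^+=0.3214
step 3: x_pred=-2.0737  r=5.8437  x^+=0.6144  v^+=4.5847  a^+=1.3815
step 4: x_pred=2.6618  r=-2.4618  x^+=1.5294  v^+=3.1428  a^+=0.9349
step 5: x_pred=2.9318  r=-6.9118  x^+=-0.2476  v^+=-2.1421  a^+=-0.3189

x_post = -0.2476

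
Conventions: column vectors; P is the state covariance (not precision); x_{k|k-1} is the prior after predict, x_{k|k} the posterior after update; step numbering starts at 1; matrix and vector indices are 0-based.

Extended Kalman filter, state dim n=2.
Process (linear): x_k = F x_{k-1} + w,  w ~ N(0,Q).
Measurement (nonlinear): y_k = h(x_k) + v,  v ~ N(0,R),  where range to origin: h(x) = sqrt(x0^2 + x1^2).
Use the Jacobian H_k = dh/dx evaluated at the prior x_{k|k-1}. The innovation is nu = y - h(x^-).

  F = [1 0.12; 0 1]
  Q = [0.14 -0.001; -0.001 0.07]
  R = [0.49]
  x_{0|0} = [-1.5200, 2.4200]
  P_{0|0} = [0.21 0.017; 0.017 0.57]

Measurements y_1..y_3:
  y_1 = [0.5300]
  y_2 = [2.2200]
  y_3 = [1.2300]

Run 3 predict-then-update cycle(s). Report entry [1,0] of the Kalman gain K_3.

step 1: x^-=[-1.2296, 2.4200]  P^-=[0.3623 0.0844; 0.0844 0.6400]  H_jac=[-0.4530 0.8915]  S=[1.0048]  K=[-0.0884; 0.5298]  nu=[-2.1845]  x^+=[-1.0364, 1.2627]  P^+=[0.3544 0.1315; 0.1315 0.3580]
step 2: x^-=[-0.8849, 1.2627]  P^-=[0.5311 0.1734; 0.1734 0.4280]  H_jac=[-0.5739 0.8189]  S=[0.7889]  K=[-0.2063; 0.3181]  nu=[0.6781]  x^+=[-1.0248, 1.4784]  P^+=[0.4976 0.2252; 0.2252 0.3482]
step 3: x^-=[-0.8474, 1.4784]  P^-=[0.6966 0.2660; 0.2660 0.4182]  H_jac=[-0.4973 0.8676]  S=[0.7475]  K=[-0.1547; 0.3084]  nu=[-0.4741]  x^+=[-0.7740, 1.3322]  P^+=[0.6787 0.3017; 0.3017 0.3471]

K[1,0] = 0.3084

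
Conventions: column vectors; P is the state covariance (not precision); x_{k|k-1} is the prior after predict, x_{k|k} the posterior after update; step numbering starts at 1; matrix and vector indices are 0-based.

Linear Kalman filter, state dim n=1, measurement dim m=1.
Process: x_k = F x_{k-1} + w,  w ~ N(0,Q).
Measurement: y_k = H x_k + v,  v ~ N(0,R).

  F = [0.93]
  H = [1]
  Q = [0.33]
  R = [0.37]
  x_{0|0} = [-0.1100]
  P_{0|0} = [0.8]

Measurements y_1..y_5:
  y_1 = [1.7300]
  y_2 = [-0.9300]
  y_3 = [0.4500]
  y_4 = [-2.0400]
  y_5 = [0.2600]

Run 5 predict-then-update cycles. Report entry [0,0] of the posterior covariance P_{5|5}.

P_post[0,0] = 0.2156

step 1: x^-=[-0.1023]  P^-=[1.0219]  S=[1.3919]  K=[0.7342]  nu=[1.8323]  x^+=[1.2429]  P^+=[0.2716]
step 2: x^-=[1.1559]  P^-=[0.5649]  S=[0.9349]  K=[0.6043]  nu=[-2.0859]  x^+=[-0.1045]  P^+=[0.2236]
step 3: x^-=[-0.0972]  P^-=[0.5234]  S=[0.8934]  K=[0.5858]  nu=[0.5472]  x^+=[0.2234]  P^+=[0.2168]
step 4: x^-=[0.2077]  P^-=[0.5175]  S=[0.8875]  K=[0.5831]  nu=[-2.2477]  x^+=[-1.1029]  P^+=[0.2157]
step 5: x^-=[-1.0257]  P^-=[0.5166]  S=[0.8866]  K=[0.5827]  nu=[1.2857]  x^+=[-0.2766]  P^+=[0.2156]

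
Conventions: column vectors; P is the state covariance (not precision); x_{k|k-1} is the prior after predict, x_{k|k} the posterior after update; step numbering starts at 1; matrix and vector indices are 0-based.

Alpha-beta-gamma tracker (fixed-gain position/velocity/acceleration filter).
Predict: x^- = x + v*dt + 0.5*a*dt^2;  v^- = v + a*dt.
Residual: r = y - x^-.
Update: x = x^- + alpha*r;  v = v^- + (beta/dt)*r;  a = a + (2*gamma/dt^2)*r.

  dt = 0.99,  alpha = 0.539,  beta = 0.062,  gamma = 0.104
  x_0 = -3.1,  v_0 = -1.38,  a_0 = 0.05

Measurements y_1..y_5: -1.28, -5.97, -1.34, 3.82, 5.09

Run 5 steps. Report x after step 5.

step 1: x_pred=-4.4417  r=3.1617  x^+=-2.7375  v^+=-1.1325  a^+=0.7210
step 2: x_pred=-3.5054  r=-2.4646  x^+=-4.8338  v^+=-0.5731  a^+=0.1979
step 3: x_pred=-5.3042  r=3.9642  x^+=-3.1675  v^+=-0.1288  a^+=1.0392
step 4: x_pred=-2.7858  r=6.6058  x^+=0.7747  v^+=1.3137  a^+=2.4411
step 5: x_pred=3.2716  r=1.8184  x^+=4.2517  v^+=3.8443  a^+=2.8270

x_post = 4.2517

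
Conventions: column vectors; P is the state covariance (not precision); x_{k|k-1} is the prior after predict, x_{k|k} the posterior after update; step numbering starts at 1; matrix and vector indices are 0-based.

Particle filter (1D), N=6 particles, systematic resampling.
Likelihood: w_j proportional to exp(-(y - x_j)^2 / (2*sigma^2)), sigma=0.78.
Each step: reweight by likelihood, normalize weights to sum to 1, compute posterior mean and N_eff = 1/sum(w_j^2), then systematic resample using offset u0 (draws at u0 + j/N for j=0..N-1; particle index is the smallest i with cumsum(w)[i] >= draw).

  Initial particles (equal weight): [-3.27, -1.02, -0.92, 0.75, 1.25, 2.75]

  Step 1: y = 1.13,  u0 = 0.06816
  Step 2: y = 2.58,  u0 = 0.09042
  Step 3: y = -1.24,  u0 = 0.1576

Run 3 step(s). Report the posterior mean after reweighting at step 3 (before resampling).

post_mean = 0.9712

step 1: w=[0.0000, 0.0109, 0.0155, 0.4341, 0.4830, 0.0565]  mean=1.0594  Neff=2.3516  idx=[3, 3, 3, 4, 4, 4]
step 2: w=[0.0715, 0.0715, 0.0715, 0.2619, 0.2619, 0.2619]  mean=1.1428  Neff=4.5241  idx=[1, 3, 3, 4, 5, 5]
step 3: w=[0.5576, 0.0885, 0.0885, 0.0885, 0.0885, 0.0885]  mean=0.9712  Neff=2.8566  idx=[0, 0, 0, 2, 4, 5]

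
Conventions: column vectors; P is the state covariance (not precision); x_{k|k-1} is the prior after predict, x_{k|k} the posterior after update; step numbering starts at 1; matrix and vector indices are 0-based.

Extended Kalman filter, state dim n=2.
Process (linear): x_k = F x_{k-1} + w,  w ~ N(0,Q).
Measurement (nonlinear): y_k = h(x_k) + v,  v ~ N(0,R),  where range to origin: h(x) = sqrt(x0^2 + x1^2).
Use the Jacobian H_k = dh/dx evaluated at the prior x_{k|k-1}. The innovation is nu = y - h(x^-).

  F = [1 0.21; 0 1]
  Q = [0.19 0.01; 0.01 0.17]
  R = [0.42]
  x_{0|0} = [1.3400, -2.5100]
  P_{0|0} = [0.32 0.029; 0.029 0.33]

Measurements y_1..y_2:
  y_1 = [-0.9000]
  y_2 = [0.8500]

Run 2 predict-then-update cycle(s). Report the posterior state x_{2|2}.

x_post = [0.4252, -0.7067]

step 1: x^-=[0.8129, -2.5100]  P^-=[0.5367 0.1083; 0.1083 0.5000]  H_jac=[0.3081 -0.9514]  S=[0.8600]  K=[0.0725; -0.5143]  nu=[-3.5384]  x^+=[0.5564, -0.6902]  P^+=[0.5322 0.1404; 0.1404 0.2725]
step 2: x^-=[0.4115, -0.6902]  P^-=[0.7932 0.2076; 0.2076 0.4425]  H_jac=[0.5121 -0.8589]  S=[0.7719]  K=[0.2952; -0.3547]  nu=[0.0465]  x^+=[0.4252, -0.7067]  P^+=[0.7259 0.2884; 0.2884 0.3454]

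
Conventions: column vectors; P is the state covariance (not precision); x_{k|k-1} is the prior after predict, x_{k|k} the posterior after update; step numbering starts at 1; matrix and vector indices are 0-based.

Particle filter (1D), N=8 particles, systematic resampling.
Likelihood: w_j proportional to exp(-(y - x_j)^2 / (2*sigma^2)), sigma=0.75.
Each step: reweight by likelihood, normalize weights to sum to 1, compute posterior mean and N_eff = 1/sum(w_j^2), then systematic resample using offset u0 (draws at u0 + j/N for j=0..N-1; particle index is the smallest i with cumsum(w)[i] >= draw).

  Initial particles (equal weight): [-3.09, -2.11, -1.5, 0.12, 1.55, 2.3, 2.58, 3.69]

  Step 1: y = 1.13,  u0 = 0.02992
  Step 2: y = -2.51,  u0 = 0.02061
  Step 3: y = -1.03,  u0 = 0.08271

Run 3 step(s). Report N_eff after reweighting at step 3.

step 1: w=[0.0000, 0.0001, 0.0012, 0.2356, 0.4987, 0.1728, 0.0900, 0.0017]  mean=1.4351  Neff=2.9231  idx=[3, 3, 4, 4, 4, 4, 5, 5]
step 2: w=[0.4998, 0.4998, 0.0001, 0.0001, 0.0001, 0.0001, 0.0000, 0.0000]  mean=0.1206  Neff=2.0016  idx=[0, 0, 0, 0, 1, 1, 1, 1]
step 3: w=[0.1250, 0.1250, 0.1250, 0.1250, 0.1250, 0.1250, 0.1250, 0.1250]  mean=0.1200  Neff=8.0000  idx=[0, 1, 2, 3, 4, 5, 6, 7]

N_eff = 8.0000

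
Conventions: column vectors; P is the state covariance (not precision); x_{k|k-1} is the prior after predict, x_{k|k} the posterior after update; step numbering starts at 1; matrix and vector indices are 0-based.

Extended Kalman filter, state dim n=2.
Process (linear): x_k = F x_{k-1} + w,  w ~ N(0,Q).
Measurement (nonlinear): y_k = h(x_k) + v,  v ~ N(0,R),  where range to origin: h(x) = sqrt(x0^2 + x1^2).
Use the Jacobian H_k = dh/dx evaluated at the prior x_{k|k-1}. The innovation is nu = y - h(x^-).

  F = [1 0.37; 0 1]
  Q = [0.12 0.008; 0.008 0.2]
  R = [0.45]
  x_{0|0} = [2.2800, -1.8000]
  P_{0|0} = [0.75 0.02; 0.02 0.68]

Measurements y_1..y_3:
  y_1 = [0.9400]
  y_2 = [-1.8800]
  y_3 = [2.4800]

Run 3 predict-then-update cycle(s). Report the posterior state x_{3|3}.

x_post = [1.9829, 1.1263]

step 1: x^-=[1.6140, -1.8000]  P^-=[0.9779 0.2796; 0.2796 0.8800]  H_jac=[0.6676 -0.7445]  S=[1.0957]  K=[0.4058; -0.4276]  nu=[-1.4776]  x^+=[1.0143, -1.1681]  P^+=[0.7974 0.4697; 0.4697 0.6797]
step 2: x^-=[0.5821, -1.1681]  P^-=[1.3581 0.7292; 0.7292 0.8797]  H_jac=[0.4460 -0.8950]  S=[0.8426]  K=[-0.0557; -0.5484]  nu=[-3.1852]  x^+=[0.7596, 0.5785]  P^+=[1.3555 0.7035; 0.7035 0.6263]
step 3: x^-=[0.9736, 0.5785]  P^-=[2.0818 0.9432; 0.9432 0.8263]  H_jac=[0.8597 0.5108]  S=[3.0326]  K=[0.7490; 0.4066]  nu=[1.3475]  x^+=[1.9829, 1.1263]  P^+=[0.3804 0.0197; 0.0197 0.3250]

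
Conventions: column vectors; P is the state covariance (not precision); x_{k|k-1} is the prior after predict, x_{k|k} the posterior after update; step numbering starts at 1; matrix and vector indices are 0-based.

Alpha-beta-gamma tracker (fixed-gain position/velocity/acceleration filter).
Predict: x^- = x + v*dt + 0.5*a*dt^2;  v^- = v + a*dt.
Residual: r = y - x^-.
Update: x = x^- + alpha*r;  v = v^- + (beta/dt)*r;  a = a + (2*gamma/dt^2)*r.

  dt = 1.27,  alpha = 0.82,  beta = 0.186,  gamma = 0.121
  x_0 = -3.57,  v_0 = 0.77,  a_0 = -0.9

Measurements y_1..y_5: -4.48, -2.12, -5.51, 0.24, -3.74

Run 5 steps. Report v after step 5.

v_post = -0.8126

step 1: x_pred=-3.3179  r=-1.1621  x^+=-4.2708  v^+=-0.5432  a^+=-1.0744
step 2: x_pred=-5.8271  r=3.7071  x^+=-2.7873  v^+=-1.3647  a^+=-0.5181
step 3: x_pred=-4.9383  r=-0.5717  x^+=-5.4071  v^+=-2.1065  a^+=-0.6039
step 4: x_pred=-8.5694  r=8.8094  x^+=-1.3457  v^+=-1.5833  a^+=0.7178
step 5: x_pred=-2.7775  r=-0.9625  x^+=-3.5668  v^+=-0.8126  a^+=0.5734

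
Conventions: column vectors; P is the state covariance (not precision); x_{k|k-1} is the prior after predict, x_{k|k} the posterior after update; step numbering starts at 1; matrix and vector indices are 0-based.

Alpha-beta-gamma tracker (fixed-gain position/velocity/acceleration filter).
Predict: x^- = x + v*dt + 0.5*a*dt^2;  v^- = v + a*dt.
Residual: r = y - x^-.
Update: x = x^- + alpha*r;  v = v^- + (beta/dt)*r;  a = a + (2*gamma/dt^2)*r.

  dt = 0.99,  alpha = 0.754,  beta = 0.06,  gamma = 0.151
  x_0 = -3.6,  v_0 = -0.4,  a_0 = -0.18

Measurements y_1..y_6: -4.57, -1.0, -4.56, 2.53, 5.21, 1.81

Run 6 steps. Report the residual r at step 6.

resid = -7.2809

step 1: x_pred=-4.0842  r=-0.4858  x^+=-4.4505  v^+=-0.6076  a^+=-0.3297
step 2: x_pred=-5.2136  r=4.2136  x^+=-2.0366  v^+=-0.6787  a^+=0.9687
step 3: x_pred=-2.2337  r=-2.3263  x^+=-3.9877  v^+=0.1393  a^+=0.2519
step 4: x_pred=-3.7264  r=6.2564  x^+=0.9909  v^+=0.7679  a^+=2.1797
step 5: x_pred=2.8192  r=2.3908  x^+=4.6219  v^+=3.0706  a^+=2.9163
step 6: x_pred=9.0909  r=-7.2809  x^+=3.6011  v^+=5.5165  a^+=0.6728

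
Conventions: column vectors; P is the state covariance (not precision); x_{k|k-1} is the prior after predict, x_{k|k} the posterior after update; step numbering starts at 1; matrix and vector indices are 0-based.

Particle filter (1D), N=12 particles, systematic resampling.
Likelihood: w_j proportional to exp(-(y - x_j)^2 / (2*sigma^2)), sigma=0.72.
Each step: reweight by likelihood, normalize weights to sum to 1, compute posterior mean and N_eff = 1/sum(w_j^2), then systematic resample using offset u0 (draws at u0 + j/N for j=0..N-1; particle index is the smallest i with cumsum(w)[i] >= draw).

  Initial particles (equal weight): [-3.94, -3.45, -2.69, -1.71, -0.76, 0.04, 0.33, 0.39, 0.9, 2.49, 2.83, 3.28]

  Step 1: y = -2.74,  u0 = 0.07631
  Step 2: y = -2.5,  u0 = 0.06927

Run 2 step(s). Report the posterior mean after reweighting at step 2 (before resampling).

post_mean = -2.7520

step 1: w=[0.1111, 0.2739, 0.4444, 0.1601, 0.0102, 0.0003, 0.0001, 0.0000, 0.0000, 0.0000, 0.0000, 0.0000]  mean=-2.8596  Neff=3.2197  idx=[0, 1, 1, 1, 2, 2, 2, 2, 2, 2, 3, 4]
step 2: w=[0.0174, 0.0538, 0.0538, 0.0538, 0.1240, 0.1240, 0.1240, 0.1240, 0.1240, 0.1240, 0.0703, 0.0069]  mean=-2.7520  Neff=9.4126  idx=[1, 3, 4, 5, 5, 6, 7, 7, 8, 9, 9, 10]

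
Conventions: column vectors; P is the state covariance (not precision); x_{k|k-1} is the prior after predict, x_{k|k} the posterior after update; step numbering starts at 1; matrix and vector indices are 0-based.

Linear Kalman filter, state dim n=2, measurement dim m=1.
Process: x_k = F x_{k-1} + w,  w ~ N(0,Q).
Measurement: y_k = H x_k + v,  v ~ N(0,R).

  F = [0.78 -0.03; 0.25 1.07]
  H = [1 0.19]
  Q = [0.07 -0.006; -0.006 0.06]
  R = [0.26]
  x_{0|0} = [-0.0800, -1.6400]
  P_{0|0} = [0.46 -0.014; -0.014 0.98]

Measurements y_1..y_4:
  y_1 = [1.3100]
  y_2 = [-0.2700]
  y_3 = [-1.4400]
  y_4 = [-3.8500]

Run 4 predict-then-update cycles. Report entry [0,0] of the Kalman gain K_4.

step 1: x^-=[-0.0132, -1.7748]  P^-=[0.3514 0.0407; 0.0407 1.2033]  S=[0.6703]  K=[0.5358; 0.4017]  nu=[1.6604]  x^+=[0.8764, -1.1077]  P^+=[0.1590 -0.1036; -0.1036 1.0951]
step 2: x^-=[0.7168, -0.9662]  P^-=[0.1726 -0.0958; -0.0958 1.2683]  S=[0.4419]  K=[0.3493; 0.3284]  nu=[-0.8033]  x^+=[0.4363, -1.2300]  P^+=[0.1187 -0.1465; -0.1465 1.2206]
step 3: x^-=[0.3772, -1.2070]  P^-=[0.1501 -0.1432; -0.1432 1.3865]  S=[0.4058]  K=[0.3030; 0.2962]  nu=[-1.5879]  x^+=[-0.1039, -1.6773]  P^+=[0.1129 -0.1797; -0.1797 1.3509]
step 4: x^-=[-0.0307, -1.8207]  P^-=[0.1483 -0.1759; -0.1759 1.5176]  S=[0.3962]  K=[0.2899; 0.2837]  nu=[-3.4734]  x^+=[-1.0378, -2.8060]  P^+=[0.1150 -0.2085; -0.2085 1.4857]

K[0,0] = 0.2899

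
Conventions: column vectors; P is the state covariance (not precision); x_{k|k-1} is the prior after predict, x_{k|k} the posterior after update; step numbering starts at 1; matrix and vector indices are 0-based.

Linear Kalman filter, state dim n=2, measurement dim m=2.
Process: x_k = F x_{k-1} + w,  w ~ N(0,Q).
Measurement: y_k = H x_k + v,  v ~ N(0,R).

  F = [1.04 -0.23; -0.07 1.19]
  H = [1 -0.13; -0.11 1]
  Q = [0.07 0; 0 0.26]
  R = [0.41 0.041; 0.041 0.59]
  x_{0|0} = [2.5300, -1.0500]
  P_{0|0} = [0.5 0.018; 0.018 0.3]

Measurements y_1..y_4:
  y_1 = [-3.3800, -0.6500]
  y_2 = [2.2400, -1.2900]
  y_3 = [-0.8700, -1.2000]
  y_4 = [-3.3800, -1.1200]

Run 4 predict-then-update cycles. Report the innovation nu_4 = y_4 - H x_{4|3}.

step 1: x^-=[2.8727, -1.4266]  P^-=[0.6181 -0.0959; -0.0959 0.6843]  S=[1.0646 -0.2133; -0.2133 1.3029]  K=[0.5863 -0.0299; -0.0691 0.5220]  nu=[-6.4382, 1.0926]  x^+=[-0.9347, -0.4113]  P^+=[0.2435 0.0332; 0.0332 0.3088]
step 2: x^-=[-0.8775, -0.4240]  P^-=[0.3338 -0.0606; -0.0606 0.6930]  S=[0.7713 -0.1473; -0.1473 1.3003]  K=[0.4382 -0.0252; -0.0947 0.5273]  nu=[3.0623, -0.9625]  x^+=[0.4887, -1.2215]  P^+=[0.1816 0.0231; 0.0231 0.3098]
step 3: x^-=[0.7892, -1.4878]  P^-=[0.2718 -0.0691; -0.0691 0.6957]  S=[0.7115 -0.1494; -0.1494 1.3042]  K=[0.3880 -0.0314; -0.1137 0.5262]  nu=[-1.8526, 0.3746]  x^+=[0.0586, -1.0800]  P^+=[0.1597 0.0149; 0.0149 0.3075]
step 4: x^-=[0.3093, -1.2893]  P^-=[0.2519 -0.0771; -0.0771 0.6937]  S=[0.6937 -0.1551; -0.1551 1.3037]  K=[0.3694 -0.0364; -0.1240 0.5239]  nu=[-3.8569, 0.2034]  x^+=[-1.1230, -0.7045]  P^+=[0.1513 0.0103; 0.0103 0.3051]

innov = [-3.8569, 0.2034]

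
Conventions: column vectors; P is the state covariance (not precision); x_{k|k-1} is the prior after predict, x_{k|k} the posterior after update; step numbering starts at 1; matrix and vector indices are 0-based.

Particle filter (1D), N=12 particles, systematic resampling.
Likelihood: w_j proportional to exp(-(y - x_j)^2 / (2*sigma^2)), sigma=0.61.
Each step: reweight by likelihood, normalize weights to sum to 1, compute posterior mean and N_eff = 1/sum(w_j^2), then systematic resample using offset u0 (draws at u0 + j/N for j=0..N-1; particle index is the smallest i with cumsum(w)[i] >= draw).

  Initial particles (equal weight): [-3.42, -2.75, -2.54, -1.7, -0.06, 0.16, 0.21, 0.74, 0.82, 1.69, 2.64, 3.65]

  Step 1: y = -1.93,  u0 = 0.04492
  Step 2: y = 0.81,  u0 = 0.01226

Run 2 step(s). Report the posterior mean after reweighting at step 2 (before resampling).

post_mean = -1.7007

step 1: w=[0.0252, 0.2018, 0.3021, 0.4639, 0.0045, 0.0014, 0.0011, 0.0000, 0.0000, 0.0000, 0.0000, 0.0000]  mean=-2.1968  Neff=2.8752  idx=[1, 1, 1, 2, 2, 2, 3, 3, 3, 3, 3, 3]
step 2: w=[0.0000, 0.0000, 0.0000, 0.0002, 0.0002, 0.0002, 0.1665, 0.1665, 0.1665, 0.1665, 0.1665, 0.1665]  mean=-1.7007  Neff=6.0092  idx=[6, 6, 7, 7, 8, 8, 9, 9, 10, 10, 11, 11]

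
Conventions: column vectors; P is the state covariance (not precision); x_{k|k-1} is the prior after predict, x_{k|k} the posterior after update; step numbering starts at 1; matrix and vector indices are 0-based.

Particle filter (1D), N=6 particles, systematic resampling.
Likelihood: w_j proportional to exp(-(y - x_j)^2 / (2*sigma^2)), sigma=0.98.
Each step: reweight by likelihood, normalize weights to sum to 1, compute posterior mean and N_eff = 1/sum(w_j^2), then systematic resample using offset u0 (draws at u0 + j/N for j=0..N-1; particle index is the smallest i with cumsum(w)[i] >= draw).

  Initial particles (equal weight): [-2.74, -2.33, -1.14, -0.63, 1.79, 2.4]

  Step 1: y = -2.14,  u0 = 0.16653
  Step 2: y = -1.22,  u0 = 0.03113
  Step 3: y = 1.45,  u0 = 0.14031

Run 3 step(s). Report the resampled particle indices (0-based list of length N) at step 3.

step 1: w=[0.3059, 0.3621, 0.2192, 0.1126, 0.0001, 0.0000]  mean=-2.0026  Neff=3.5031  idx=[0, 1, 1, 1, 2, 3]
step 2: w=[0.0809, 0.1419, 0.1419, 0.1419, 0.2686, 0.2248]  mean=-1.6614  Neff=5.2735  idx=[0, 1, 2, 4, 4, 5]
step 3: w=[0.0006, 0.0035, 0.0035, 0.1819, 0.1819, 0.6285]  mean=-0.8288  Neff=2.1680  idx=[3, 4, 5, 5, 5, 5]

resampled_idx = [3, 4, 5, 5, 5, 5]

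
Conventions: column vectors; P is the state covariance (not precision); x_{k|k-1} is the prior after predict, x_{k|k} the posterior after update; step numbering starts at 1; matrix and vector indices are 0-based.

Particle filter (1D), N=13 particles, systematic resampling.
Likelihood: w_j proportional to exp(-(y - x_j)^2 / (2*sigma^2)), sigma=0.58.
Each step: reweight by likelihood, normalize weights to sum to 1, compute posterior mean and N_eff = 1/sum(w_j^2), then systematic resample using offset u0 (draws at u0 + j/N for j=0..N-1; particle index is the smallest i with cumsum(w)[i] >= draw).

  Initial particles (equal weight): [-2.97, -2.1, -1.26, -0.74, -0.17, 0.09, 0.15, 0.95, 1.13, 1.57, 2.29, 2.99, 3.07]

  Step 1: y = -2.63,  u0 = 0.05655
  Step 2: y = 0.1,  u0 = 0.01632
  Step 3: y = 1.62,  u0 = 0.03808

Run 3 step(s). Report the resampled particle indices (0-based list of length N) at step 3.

step 1: w=[0.5373, 0.4203, 0.0392, 0.0032, 0.0001, 0.0000, 0.0000, 0.0000, 0.0000, 0.0000, 0.0000, 0.0000, 0.0000]  mean=-2.5300  Neff=2.1420  idx=[0, 0, 0, 0, 0, 0, 0, 1, 1, 1, 1, 1, 2]
step 2: w=[0.0000, 0.0000, 0.0000, 0.0000, 0.0000, 0.0000, 0.0000, 0.0111, 0.0111, 0.0111, 0.0111, 0.0111, 0.9445]  mean=-1.3067  Neff=1.1203  idx=[8, 12, 12, 12, 12, 12, 12, 12, 12, 12, 12, 12, 12]
step 3: w=[0.0000, 0.0833, 0.0833, 0.0833, 0.0833, 0.0833, 0.0833, 0.0833, 0.0833, 0.0833, 0.0833, 0.0833, 0.0833]  mean=-1.2600  Neff=12.0005  idx=[1, 2, 3, 4, 5, 6, 6, 7, 8, 9, 10, 11, 12]

resampled_idx = [1, 2, 3, 4, 5, 6, 6, 7, 8, 9, 10, 11, 12]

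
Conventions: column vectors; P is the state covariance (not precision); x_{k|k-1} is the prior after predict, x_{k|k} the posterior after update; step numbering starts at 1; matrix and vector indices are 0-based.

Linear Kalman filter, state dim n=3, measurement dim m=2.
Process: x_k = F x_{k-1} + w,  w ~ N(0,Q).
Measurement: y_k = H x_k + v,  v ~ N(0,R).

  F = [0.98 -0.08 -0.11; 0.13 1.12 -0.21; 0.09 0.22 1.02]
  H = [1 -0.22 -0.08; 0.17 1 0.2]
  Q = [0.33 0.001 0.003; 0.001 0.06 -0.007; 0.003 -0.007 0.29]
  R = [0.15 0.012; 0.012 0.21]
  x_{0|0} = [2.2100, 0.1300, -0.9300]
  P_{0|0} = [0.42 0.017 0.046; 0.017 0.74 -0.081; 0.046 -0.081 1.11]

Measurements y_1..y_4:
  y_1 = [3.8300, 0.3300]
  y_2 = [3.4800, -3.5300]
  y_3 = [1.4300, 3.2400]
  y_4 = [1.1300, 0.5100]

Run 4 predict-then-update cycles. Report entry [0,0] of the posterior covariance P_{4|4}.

P_post[0,0] = 0.1138

step 1: x^-=[2.2577, 0.6282, -0.7211]  P^-=[0.7375 0.0308 -0.0399; 0.0308 1.0848 -0.1389; -0.0399 -0.1389 1.4568]  S=[0.9373 -0.0851; -0.0851 1.3267]  K=[0.7978 0.1629; -0.1380 0.7919; -0.1251 0.1018]  nu=[1.6528, -0.5378]  x^+=[3.4888, -0.0257, -0.9825]  P^+=[0.1278 0.0147 0.0368; 0.0147 0.2165 -0.2716; 0.0368 -0.2716 1.4263]
step 2: x^-=[3.5291, 0.6311, -0.6939]  P^-=[0.4564 0.0676 -0.0813; 0.0676 0.5266 -0.5493; -0.0813 -0.5493 1.6708]  S=[0.6065 0.0650; 0.0650 0.6144]  K=[0.7244 0.1332; -0.0828 0.7058; -0.1166 -0.3604]  nu=[0.0342, -4.6223]  x^+=[2.9383, -2.6343, 0.9680]  P^+=[0.1147 0.0137 0.0174; 0.0137 0.2240 -0.3955; 0.0174 -0.3955 1.5773]
step 3: x^-=[2.9838, -2.7717, 0.6723]  P^-=[0.4478 0.0851 -0.1059; 0.0851 0.6016 -0.7181; -0.1059 -0.7181 1.7690]  S=[0.5924 0.0787; 0.0787 0.6298]  K=[0.7210 0.1323; -0.0838 0.7606; -0.0715 -0.5982]  nu=[-2.1098, 5.3700]  x^+=[2.1731, 1.4896, -2.3889]  P^+=[0.1138 0.0153 0.0092; 0.0153 0.2431 -0.4348; 0.0092 -0.4348 1.5340]
step 4: x^-=[2.2733, 2.4526, -1.9133]  P^-=[0.4474 0.0900 -0.1051; 0.0900 0.6430 -0.7480; -0.1051 -0.7480 1.7057]  S=[0.5903 0.0791; 0.0791 0.6584]  K=[0.7207 0.1337; -0.0908 0.7835; -0.0448 -0.6397]  nu=[-0.7568, -1.9464]  x^+=[1.4677, 0.9963, -0.6345]  P^+=[0.1138 0.0159 0.0072; 0.0159 0.2452 -0.4222; 0.0072 -0.4222 1.4306]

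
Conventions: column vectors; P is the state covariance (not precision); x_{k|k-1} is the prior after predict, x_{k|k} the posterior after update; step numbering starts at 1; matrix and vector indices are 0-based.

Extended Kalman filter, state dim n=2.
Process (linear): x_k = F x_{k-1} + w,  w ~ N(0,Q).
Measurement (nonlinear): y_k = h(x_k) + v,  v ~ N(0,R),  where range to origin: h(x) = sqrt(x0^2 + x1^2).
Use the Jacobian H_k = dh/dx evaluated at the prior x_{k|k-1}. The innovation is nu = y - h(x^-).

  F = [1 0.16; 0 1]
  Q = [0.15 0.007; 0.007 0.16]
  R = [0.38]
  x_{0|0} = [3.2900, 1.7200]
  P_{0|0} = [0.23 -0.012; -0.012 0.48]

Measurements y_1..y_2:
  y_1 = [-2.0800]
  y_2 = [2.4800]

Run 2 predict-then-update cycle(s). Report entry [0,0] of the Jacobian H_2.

H_jac[0,0] = 0.7831

step 1: x^-=[3.5652, 1.7200]  P^-=[0.3884 0.0718; 0.0718 0.6400]  H_jac=[0.9007 0.4345]  S=[0.8721]  K=[0.4369; 0.3930]  nu=[-6.0384]  x^+=[0.9269, -0.6531]  P^+=[0.2220 -0.0780; -0.0780 0.5053]
step 2: x^-=[0.8224, -0.6531]  P^-=[0.3599 0.0099; 0.0099 0.6653]  H_jac=[0.7831 -0.6219]  S=[0.8484]  K=[0.3250; -0.4786]  nu=[1.4298]  x^+=[1.2870, -1.3374]  P^+=[0.2703 0.1418; 0.1418 0.4710]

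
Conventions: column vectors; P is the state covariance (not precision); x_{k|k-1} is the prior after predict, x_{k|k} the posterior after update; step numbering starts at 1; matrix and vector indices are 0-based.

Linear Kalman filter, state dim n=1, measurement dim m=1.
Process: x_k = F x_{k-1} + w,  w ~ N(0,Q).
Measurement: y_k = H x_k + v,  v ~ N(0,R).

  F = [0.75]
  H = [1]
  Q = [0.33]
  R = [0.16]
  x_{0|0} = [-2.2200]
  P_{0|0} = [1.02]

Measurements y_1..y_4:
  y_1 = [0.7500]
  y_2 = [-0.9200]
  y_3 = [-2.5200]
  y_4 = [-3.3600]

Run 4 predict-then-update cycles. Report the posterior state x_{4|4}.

x_post = [-2.8051]

step 1: x^-=[-1.6650]  P^-=[0.9038]  S=[1.0637]  K=[0.8496]  nu=[2.4150]  x^+=[0.3868]  P^+=[0.1359]
step 2: x^-=[0.2901]  P^-=[0.4065]  S=[0.5665]  K=[0.7175]  nu=[-1.2101]  x^+=[-0.5782]  P^+=[0.1148]
step 3: x^-=[-0.4337]  P^-=[0.3946]  S=[0.5546]  K=[0.7115]  nu=[-2.0863]  x^+=[-1.9181]  P^+=[0.1138]
step 4: x^-=[-1.4386]  P^-=[0.3940]  S=[0.5540]  K=[0.7112]  nu=[-1.9214]  x^+=[-2.8051]  P^+=[0.1138]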